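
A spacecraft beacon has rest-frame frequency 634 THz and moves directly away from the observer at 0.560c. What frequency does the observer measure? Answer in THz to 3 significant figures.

Relativistic Doppler: f_obs = f_src √((1−β)/(1+β))
= 634 × √(0.44000/1.5600) = 634 × 0.53109 = 337 THz

f_obs ≈ 337 THz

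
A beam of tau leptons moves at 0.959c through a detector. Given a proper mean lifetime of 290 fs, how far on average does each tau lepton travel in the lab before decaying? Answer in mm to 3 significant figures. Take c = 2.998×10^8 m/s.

γ = 1/√(1 − 0.959²) = 3.5285
Dilated lifetime: Δt = γτ₀ = 3.5285 × 290 fs = 1023.3 fs
d = vΔt = 0.959c × 1023.3 fs = 2.8751×10^8 m/s × 1.0233×10^-12 s = 0.294 mm

d ≈ 0.294 mm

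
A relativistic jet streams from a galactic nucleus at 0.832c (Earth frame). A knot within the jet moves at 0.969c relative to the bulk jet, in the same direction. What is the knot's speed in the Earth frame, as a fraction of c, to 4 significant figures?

u ≈ 0.9971c

Relativistic velocity addition: u = (u' + v)/(1 + u'v/c²)
= (0.969 + 0.832)/(1 + 0.969×0.832) = 1.801/1.80621 = 0.9971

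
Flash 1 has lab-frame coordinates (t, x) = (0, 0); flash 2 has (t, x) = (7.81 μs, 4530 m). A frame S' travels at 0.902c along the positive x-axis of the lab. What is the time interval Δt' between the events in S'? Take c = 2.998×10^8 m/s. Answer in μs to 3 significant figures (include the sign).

γ = 1/√(1 − 0.902²) = 2.3162
Δt' = γ(Δt − vΔx/c²) = 2.3162 × (7.81 μs − 0.902×4530 m / (2.998×10^8 m/s))
= 2.3162 × (-5.8193 μs) = -13.5 μs

Δt' ≈ -13.5 μs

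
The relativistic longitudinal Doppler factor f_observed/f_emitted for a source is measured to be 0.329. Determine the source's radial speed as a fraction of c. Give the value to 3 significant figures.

β ≈ 0.805

f_obs/f_src = √((1−β)/(1+β)) = 0.329  ⇒  (1−β)/(1+β) = 0.10824
β = |1 − D²|/(1 + D²) = |1 − 0.10824|/(1 + 0.10824) = 0.805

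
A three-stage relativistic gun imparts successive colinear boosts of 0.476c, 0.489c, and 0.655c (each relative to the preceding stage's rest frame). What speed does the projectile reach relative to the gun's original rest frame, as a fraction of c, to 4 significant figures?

u ≈ 0.9505c

Compose boost 2: (0.489 + 0.476)/(1 + 0.489×0.476) = 0.9650/1.23276 = 0.782794
Compose boost 3: (0.655 + 0.782794)/(1 + 0.655×0.782794) = 1.43779/1.51273 = 0.9505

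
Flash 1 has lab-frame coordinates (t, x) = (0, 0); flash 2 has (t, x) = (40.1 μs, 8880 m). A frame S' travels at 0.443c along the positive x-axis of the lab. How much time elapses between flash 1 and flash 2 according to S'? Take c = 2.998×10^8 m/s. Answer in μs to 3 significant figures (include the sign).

Δt' ≈ 30.1 μs

γ = 1/√(1 − 0.443²) = 1.1154
Δt' = γ(Δt − vΔx/c²) = 1.1154 × (40.1 μs − 0.443×8880 m / (2.998×10^8 m/s))
= 1.1154 × (26.978 μs) = 30.1 μs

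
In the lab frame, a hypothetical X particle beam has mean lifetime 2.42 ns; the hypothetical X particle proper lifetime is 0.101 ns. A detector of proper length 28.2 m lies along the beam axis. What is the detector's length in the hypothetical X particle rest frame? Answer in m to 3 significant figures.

L ≈ 1.18 m

Time dilation ⇒ γ = Δt/τ₀ = 2.42/0.101 = 23.960
Length contraction: L = L₀/γ = 28.2/23.960 = 1.18 m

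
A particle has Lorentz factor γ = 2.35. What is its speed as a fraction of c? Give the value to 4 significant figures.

β ≈ 0.9049

β = √(1 − 1/γ²) = √(1 − 1/2.35²) = √(0.818923) = 0.9049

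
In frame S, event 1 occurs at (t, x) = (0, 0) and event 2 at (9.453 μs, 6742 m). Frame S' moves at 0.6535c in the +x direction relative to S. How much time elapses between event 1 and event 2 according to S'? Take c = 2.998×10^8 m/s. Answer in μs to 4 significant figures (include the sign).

γ = 1/√(1 − 0.6535²) = 1.32113
Δt' = γ(Δt − vΔx/c²) = 1.32113 × (9.453 μs − 0.6535×6742 m / (2.998×10^8 m/s))
= 1.32113 × (-5.24312 μs) = -6.927 μs

Δt' ≈ -6.927 μs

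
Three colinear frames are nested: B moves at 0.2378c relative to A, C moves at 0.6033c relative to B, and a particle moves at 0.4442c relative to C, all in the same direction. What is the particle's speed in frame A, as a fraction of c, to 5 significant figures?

u ≈ 0.88923c

Compose boost 2: (0.6033 + 0.2378)/(1 + 0.6033×0.2378) = 0.84110/1.143465 = 0.7355714
Compose boost 3: (0.4442 + 0.7355714)/(1 + 0.4442×0.7355714) = 1.179771/1.326741 = 0.88923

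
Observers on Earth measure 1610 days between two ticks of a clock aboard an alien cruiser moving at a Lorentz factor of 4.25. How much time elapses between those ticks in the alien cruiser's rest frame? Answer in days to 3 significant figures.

τ₀ ≈ 379 days

γ = 4.25 (given)
Proper time: τ₀ = Δt/γ = 1610/4.25 = 379 days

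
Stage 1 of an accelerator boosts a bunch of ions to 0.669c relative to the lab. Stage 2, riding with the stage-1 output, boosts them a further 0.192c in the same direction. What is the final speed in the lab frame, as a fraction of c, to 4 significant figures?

u ≈ 0.7630c

Compose boost 2: (0.192 + 0.669)/(1 + 0.192×0.669) = 0.8610/1.12845 = 0.7630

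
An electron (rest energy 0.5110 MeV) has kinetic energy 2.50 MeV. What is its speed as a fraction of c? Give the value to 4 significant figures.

γ = 1 + K/(m₀c²) = 1 + 2.50/0.5110 = 5.89237
β = √(1 − 1/γ²) = 0.9855

β ≈ 0.9855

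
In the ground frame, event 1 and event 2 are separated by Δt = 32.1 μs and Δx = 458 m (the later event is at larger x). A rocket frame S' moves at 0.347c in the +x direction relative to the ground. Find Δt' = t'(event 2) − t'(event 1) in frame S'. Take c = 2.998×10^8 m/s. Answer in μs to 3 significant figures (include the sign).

γ = 1/√(1 − 0.347²) = 1.0663
Δt' = γ(Δt − vΔx/c²) = 1.0663 × (32.1 μs − 0.347×458 m / (2.998×10^8 m/s))
= 1.0663 × (31.570 μs) = 33.7 μs

Δt' ≈ 33.7 μs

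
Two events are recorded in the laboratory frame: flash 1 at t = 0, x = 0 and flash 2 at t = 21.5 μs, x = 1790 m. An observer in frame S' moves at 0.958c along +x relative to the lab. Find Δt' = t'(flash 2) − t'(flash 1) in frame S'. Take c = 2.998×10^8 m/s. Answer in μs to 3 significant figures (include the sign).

Δt' ≈ 55.0 μs

γ = 1/√(1 − 0.958²) = 3.4871
Δt' = γ(Δt − vΔx/c²) = 3.4871 × (21.5 μs − 0.958×1790 m / (2.998×10^8 m/s))
= 3.4871 × (15.780 μs) = 55.0 μs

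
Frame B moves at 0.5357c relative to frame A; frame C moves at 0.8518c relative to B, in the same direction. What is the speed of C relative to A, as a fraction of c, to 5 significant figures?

u ≈ 0.95275c

Compose boost 2: (0.8518 + 0.5357)/(1 + 0.8518×0.5357) = 1.3875/1.456309 = 0.95275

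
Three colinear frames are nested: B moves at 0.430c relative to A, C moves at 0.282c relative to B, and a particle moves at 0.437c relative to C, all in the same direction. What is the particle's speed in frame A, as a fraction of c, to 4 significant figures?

u ≈ 0.8391c

Compose boost 2: (0.282 + 0.430)/(1 + 0.282×0.430) = 0.7120/1.12126 = 0.635000
Compose boost 3: (0.437 + 0.635000)/(1 + 0.437×0.635000) = 1.07200/1.27749 = 0.8391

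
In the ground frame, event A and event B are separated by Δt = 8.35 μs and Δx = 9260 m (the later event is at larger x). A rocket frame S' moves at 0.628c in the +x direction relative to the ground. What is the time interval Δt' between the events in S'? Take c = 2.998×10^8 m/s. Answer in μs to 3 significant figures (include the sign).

γ = 1/√(1 − 0.628²) = 1.2850
Δt' = γ(Δt − vΔx/c²) = 1.2850 × (8.35 μs − 0.628×9260 m / (2.998×10^8 m/s))
= 1.2850 × (-11.047 μs) = -14.2 μs

Δt' ≈ -14.2 μs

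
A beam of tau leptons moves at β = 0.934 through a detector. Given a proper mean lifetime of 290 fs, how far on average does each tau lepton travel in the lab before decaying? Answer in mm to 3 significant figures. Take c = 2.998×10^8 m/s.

d ≈ 0.227 mm

γ = 1/√(1 − 0.934²) = 2.7990
Dilated lifetime: Δt = γτ₀ = 2.7990 × 290 fs = 811.70 fs
d = vΔt = 0.934c × 811.70 fs = 2.8001×10^8 m/s × 8.1170×10^-13 s = 0.227 mm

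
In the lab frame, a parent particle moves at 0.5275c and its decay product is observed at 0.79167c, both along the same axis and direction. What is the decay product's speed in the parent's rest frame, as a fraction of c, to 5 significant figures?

u' ≈ 0.45359c

Inverse velocity addition: u' = (u − v)/(1 − uv/c²)
= (0.79167 − 0.5275)/(1 − 0.79167×0.5275) = 0.26417/0.5823941 = 0.45359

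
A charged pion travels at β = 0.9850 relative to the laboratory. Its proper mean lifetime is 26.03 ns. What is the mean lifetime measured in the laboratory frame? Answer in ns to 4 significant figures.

Δt ≈ 150.9 ns

γ = 1/√(1 − 0.9850²) = 5.79528
Time dilation: Δt = γτ₀ = 5.79528 × 26.03 ns = 150.9 ns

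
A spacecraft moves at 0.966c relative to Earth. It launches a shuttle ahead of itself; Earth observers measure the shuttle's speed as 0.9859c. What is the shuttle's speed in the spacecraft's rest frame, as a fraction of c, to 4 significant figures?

u' ≈ 0.4179c

Inverse velocity addition: u' = (u − v)/(1 − uv/c²)
= (0.9859 − 0.966)/(1 − 0.9859×0.966) = 0.01990/0.0476206 = 0.4179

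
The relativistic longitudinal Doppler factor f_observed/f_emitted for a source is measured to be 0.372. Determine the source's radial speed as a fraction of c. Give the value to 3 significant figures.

f_obs/f_src = √((1−β)/(1+β)) = 0.372  ⇒  (1−β)/(1+β) = 0.13838
β = |1 − D²|/(1 + D²) = |1 − 0.13838|/(1 + 0.13838) = 0.757

β ≈ 0.757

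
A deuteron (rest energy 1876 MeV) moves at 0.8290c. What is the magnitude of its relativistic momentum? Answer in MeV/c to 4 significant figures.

γ = 1/√(1 − 0.8290²) = 1.78811
p = γβm₀c = 1.78811 × 0.8290 × 1876 MeV/c = 2781 MeV/c

p ≈ 2781 MeV/c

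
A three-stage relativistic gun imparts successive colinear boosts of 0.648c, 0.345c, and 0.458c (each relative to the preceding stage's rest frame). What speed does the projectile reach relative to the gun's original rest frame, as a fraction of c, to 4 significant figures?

Compose boost 2: (0.345 + 0.648)/(1 + 0.345×0.648) = 0.9930/1.22356 = 0.811566
Compose boost 3: (0.458 + 0.811566)/(1 + 0.458×0.811566) = 1.26957/1.37170 = 0.9255

u ≈ 0.9255c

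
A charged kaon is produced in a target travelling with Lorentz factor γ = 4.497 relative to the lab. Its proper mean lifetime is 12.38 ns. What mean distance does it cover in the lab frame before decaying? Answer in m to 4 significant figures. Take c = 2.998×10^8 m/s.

β = √(1 − 1/γ²) = √(1 − 1/4.497²) = 0.974962
Dilated lifetime: Δt = γτ₀ = 4.497 × 12.38 ns = 55.6729 ns
d = vΔt = 0.974962c × 55.6729 ns = 2.92294×10^8 m/s × 5.56729×10^-8 s = 16.27 m

d ≈ 16.27 m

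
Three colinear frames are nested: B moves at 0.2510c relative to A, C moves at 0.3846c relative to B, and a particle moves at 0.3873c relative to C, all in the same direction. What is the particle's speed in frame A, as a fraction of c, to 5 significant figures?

Compose boost 2: (0.3846 + 0.2510)/(1 + 0.3846×0.2510) = 0.63560/1.096535 = 0.5796443
Compose boost 3: (0.3873 + 0.5796443)/(1 + 0.3873×0.5796443) = 0.9669443/1.224496 = 0.78967

u ≈ 0.78967c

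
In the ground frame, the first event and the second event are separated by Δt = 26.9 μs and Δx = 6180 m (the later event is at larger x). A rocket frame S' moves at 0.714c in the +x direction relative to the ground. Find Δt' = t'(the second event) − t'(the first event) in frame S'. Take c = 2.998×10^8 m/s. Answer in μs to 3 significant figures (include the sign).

γ = 1/√(1 − 0.714²) = 1.4283
Δt' = γ(Δt − vΔx/c²) = 1.4283 × (26.9 μs − 0.714×6180 m / (2.998×10^8 m/s))
= 1.4283 × (12.182 μs) = 17.4 μs

Δt' ≈ 17.4 μs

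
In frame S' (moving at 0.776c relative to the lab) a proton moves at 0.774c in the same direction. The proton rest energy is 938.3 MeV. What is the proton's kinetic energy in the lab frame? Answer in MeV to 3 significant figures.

K ≈ 2820 MeV

u_lab = (0.774 + 0.776)/(1 + 0.774×0.776) = 0.968372
γ = 1/√(1 − 0.968372²) = 4.0079
K = (γ − 1)m₀c² = (4.0079 − 1) × 938.3 = 3.0079 × 938.3 = 2820 MeV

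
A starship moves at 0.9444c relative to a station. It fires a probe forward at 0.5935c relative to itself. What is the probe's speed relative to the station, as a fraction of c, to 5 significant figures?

u ≈ 0.98552c

Relativistic velocity addition: u = (u' + v)/(1 + u'v/c²)
= (0.5935 + 0.9444)/(1 + 0.5935×0.9444) = 1.5379/1.560501 = 0.98552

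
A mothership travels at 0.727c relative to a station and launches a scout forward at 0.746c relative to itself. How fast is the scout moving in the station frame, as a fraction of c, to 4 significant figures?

u ≈ 0.9550c

Compose boost 2: (0.746 + 0.727)/(1 + 0.746×0.727) = 1.473/1.54234 = 0.9550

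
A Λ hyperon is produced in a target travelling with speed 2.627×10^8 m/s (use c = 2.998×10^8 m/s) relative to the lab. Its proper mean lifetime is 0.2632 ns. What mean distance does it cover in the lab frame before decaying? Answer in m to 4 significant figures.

β = v/c = 2.627×10^8 / 2.998×10^8 = 0.876251
γ = 1/√(1 − 0.876251²) = 2.07531
Dilated lifetime: Δt = γτ₀ = 2.07531 × 0.2632 ns = 0.546222 ns
d = vΔt = 0.876251c × 0.546222 ns = 2.62700×10^8 m/s × 5.46222×10^-10 s = 0.1435 m

d ≈ 0.1435 m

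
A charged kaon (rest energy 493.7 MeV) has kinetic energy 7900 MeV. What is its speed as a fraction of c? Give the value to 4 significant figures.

β ≈ 0.9983

γ = 1 + K/(m₀c²) = 1 + 7900/493.7 = 17.0016
β = √(1 − 1/γ²) = 0.9983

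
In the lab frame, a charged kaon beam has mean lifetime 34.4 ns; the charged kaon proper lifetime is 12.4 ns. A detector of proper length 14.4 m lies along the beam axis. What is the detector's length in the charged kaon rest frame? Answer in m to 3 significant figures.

L ≈ 5.19 m

Time dilation ⇒ γ = Δt/τ₀ = 34.4/12.4 = 2.7742
Length contraction: L = L₀/γ = 14.4/2.7742 = 5.19 m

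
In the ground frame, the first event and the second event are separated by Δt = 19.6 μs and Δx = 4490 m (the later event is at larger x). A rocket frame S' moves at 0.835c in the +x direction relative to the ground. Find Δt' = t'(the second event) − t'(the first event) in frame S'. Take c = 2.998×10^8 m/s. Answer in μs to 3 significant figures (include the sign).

γ = 1/√(1 − 0.835²) = 1.8174
Δt' = γ(Δt − vΔx/c²) = 1.8174 × (19.6 μs − 0.835×4490 m / (2.998×10^8 m/s))
= 1.8174 × (7.0945 μs) = 12.9 μs

Δt' ≈ 12.9 μs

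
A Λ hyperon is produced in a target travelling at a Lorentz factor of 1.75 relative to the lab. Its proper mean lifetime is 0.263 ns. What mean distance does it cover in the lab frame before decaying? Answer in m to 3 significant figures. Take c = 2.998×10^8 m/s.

β = √(1 − 1/γ²) = √(1 − 1/1.75²) = 0.82065
Dilated lifetime: Δt = γτ₀ = 1.75 × 0.263 ns = 0.46025 ns
d = vΔt = 0.82065c × 0.46025 ns = 2.4603×10^8 m/s × 4.6025×10^-10 s = 0.113 m

d ≈ 0.113 m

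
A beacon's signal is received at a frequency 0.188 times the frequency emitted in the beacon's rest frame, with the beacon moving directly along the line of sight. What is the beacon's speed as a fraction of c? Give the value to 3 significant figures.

β ≈ 0.932

f_obs/f_src = √((1−β)/(1+β)) = 0.188  ⇒  (1−β)/(1+β) = 0.035344
β = |1 − D²|/(1 + D²) = |1 − 0.035344|/(1 + 0.035344) = 0.932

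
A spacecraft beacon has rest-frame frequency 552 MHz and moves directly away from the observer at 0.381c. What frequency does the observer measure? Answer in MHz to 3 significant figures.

Relativistic Doppler: f_obs = f_src √((1−β)/(1+β))
= 552 × √(0.61900/1.3810) = 552 × 0.66950 = 370 MHz

f_obs ≈ 370 MHz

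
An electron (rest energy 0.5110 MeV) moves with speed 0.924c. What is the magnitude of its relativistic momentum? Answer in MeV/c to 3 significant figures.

p ≈ 1.23 MeV/c

γ = 1/√(1 − 0.924²) = 2.6151
p = γβm₀c = 2.6151 × 0.924 × 0.5110 MeV/c = 1.23 MeV/c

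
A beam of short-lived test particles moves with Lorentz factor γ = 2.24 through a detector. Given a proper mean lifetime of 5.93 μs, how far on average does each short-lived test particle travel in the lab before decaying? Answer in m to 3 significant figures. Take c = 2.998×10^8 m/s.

d ≈ 3560 m

β = √(1 − 1/γ²) = √(1 − 1/2.24²) = 0.89482
Dilated lifetime: Δt = γτ₀ = 2.24 × 5.93 μs = 13.283 μs
d = vΔt = 0.89482c × 13.283 μs = 2.6827×10^8 m/s × 1.3283×10^-5 s = 3560 m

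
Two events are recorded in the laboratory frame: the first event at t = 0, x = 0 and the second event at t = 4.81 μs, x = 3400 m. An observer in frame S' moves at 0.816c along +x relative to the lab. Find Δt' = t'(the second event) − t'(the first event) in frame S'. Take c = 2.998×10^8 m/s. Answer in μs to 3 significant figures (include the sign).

Δt' ≈ -7.69 μs

γ = 1/√(1 − 0.816²) = 1.7299
Δt' = γ(Δt − vΔx/c²) = 1.7299 × (4.81 μs − 0.816×3400 m / (2.998×10^8 m/s))
= 1.7299 × (-4.4442 μs) = -7.69 μs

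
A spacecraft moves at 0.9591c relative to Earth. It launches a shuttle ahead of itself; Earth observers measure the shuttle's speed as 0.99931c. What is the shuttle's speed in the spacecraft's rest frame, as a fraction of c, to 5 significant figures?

Inverse velocity addition: u' = (u − v)/(1 − uv/c²)
= (0.99931 − 0.9591)/(1 − 0.99931×0.9591) = 0.040210/0.04156178 = 0.96748

u' ≈ 0.96748c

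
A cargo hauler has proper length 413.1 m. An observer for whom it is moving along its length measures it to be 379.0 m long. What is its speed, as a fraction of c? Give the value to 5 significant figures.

β ≈ 0.39784

γ = L₀/L = 413.1/379.0 = 1.089974
β = √(1 − 1/γ²) = 0.39784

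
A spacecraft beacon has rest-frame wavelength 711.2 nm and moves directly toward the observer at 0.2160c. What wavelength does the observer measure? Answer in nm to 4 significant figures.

Relativistic Doppler: λ_obs = λ_src √((1−β)/(1+β))
= 711.2 × √(0.784000/1.21600) = 711.2 × 0.802955 = 571.1 nm

λ_obs ≈ 571.1 nm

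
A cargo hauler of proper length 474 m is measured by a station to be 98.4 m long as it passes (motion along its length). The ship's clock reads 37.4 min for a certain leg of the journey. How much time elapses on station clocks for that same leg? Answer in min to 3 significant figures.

Length contraction ⇒ γ = L₀/L = 474/98.4 = 4.8171
Time dilation: Δt = γτ₀ = 4.8171 × 37.4 min = 180 min

Δt ≈ 180 min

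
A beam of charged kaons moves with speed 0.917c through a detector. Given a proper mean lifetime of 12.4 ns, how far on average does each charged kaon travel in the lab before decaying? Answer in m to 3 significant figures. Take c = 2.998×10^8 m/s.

d ≈ 8.55 m

γ = 1/√(1 − 0.917²) = 2.5070
Dilated lifetime: Δt = γτ₀ = 2.5070 × 12.4 ns = 31.086 ns
d = vΔt = 0.917c × 31.086 ns = 2.7492×10^8 m/s × 3.1086×10^-8 s = 8.55 m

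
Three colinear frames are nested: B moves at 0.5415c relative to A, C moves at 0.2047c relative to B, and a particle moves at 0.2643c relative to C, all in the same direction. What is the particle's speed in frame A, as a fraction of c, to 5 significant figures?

Compose boost 2: (0.2047 + 0.5415)/(1 + 0.2047×0.5415) = 0.74620/1.110845 = 0.6717409
Compose boost 3: (0.2643 + 0.6717409)/(1 + 0.2643×0.6717409) = 0.9360409/1.177541 = 0.79491

u ≈ 0.79491c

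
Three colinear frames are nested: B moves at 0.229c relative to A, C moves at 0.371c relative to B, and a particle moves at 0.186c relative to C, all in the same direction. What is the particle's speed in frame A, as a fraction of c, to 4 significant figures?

Compose boost 2: (0.371 + 0.229)/(1 + 0.371×0.229) = 0.6000/1.08496 = 0.553016
Compose boost 3: (0.186 + 0.553016)/(1 + 0.186×0.553016) = 0.739016/1.10286 = 0.6701

u ≈ 0.6701c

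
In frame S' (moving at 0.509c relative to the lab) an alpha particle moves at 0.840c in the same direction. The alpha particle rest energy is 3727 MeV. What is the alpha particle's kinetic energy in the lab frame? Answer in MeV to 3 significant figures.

u_lab = (0.840 + 0.509)/(1 + 0.840×0.509) = 0.944969
γ = 1/√(1 − 0.944969²) = 3.0566
K = (γ − 1)m₀c² = (3.0566 − 1) × 3727 = 2.0566 × 3727 = 7660 MeV

K ≈ 7660 MeV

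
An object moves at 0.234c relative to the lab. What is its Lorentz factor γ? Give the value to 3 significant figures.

γ = 1/√(1 − β²) = 1/√(1 − 0.234²) = 1/√(0.94524) = 1.03

γ ≈ 1.03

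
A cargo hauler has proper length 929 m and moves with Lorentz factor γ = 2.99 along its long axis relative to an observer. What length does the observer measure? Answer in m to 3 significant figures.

γ = 2.99 (given)
Length contraction: L = L₀/γ = 929/2.99 = 311 m

L ≈ 311 m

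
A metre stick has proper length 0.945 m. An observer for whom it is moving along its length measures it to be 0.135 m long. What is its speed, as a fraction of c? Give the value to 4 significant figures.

γ = L₀/L = 0.945/0.135 = 7.00000
β = √(1 − 1/γ²) = 0.9897

β ≈ 0.9897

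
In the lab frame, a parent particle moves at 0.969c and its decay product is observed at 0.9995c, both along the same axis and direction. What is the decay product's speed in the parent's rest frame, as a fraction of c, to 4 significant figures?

u' ≈ 0.9687c

Inverse velocity addition: u' = (u − v)/(1 − uv/c²)
= (0.9995 − 0.969)/(1 − 0.9995×0.969) = 0.03050/0.0314845 = 0.9687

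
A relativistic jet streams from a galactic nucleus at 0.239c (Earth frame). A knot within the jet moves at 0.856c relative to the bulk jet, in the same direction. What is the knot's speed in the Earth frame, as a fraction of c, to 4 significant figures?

Relativistic velocity addition: u = (u' + v)/(1 + u'v/c²)
= (0.856 + 0.239)/(1 + 0.856×0.239) = 1.095/1.20458 = 0.9090

u ≈ 0.9090c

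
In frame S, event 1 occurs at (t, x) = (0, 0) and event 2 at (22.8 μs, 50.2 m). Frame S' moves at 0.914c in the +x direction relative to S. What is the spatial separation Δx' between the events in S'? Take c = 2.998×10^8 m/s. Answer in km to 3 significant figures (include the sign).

γ = 1/√(1 − 0.914²) = 2.4648
Δx' = γ(Δx − vΔt) = 2.4648 × (50.2 m − 0.914×(2.998×10^8 m/s)×22.8×10^-6 s)
= 2.4648 × (-6197.4 m) = -15.3 km

Δx' ≈ -15.3 km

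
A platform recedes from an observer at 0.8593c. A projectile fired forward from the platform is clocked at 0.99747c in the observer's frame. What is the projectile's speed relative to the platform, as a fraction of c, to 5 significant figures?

Inverse velocity addition: u' = (u − v)/(1 − uv/c²)
= (0.99747 − 0.8593)/(1 − 0.99747×0.8593) = 0.13817/0.1428740 = 0.96708

u' ≈ 0.96708c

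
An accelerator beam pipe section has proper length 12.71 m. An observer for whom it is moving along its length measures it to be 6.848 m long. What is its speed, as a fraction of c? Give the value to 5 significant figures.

β ≈ 0.84244

γ = L₀/L = 12.71/6.848 = 1.856016
β = √(1 − 1/γ²) = 0.84244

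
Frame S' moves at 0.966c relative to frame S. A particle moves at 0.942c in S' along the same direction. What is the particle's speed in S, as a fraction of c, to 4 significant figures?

Relativistic velocity addition: u = (u' + v)/(1 + u'v/c²)
= (0.942 + 0.966)/(1 + 0.942×0.966) = 1.908/1.90997 = 0.9990

u ≈ 0.9990c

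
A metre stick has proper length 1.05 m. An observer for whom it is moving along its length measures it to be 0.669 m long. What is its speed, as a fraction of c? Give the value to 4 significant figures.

γ = L₀/L = 1.05/0.669 = 1.56951
β = √(1 − 1/γ²) = 0.7707

β ≈ 0.7707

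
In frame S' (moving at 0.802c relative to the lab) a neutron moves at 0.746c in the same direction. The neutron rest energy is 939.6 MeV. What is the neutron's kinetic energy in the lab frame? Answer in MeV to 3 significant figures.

u_lab = (0.746 + 0.802)/(1 + 0.746×0.802) = 0.968534
γ = 1/√(1 − 0.968534²) = 4.0180
K = (γ − 1)m₀c² = (4.0180 − 1) × 939.6 = 3.0180 × 939.6 = 2840 MeV

K ≈ 2840 MeV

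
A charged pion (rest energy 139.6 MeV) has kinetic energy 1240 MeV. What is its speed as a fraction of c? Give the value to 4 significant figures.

β ≈ 0.9949

γ = 1 + K/(m₀c²) = 1 + 1240/139.6 = 9.88252
β = √(1 − 1/γ²) = 0.9949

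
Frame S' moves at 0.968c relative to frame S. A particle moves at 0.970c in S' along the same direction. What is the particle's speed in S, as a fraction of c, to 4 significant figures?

u ≈ 0.9995c

Relativistic velocity addition: u = (u' + v)/(1 + u'v/c²)
= (0.970 + 0.968)/(1 + 0.970×0.968) = 1.938/1.93896 = 0.9995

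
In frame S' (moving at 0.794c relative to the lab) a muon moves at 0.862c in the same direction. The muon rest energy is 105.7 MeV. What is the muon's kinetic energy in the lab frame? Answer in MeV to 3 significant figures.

u_lab = (0.862 + 0.794)/(1 + 0.862×0.794) = 0.983123
γ = 1/√(1 − 0.983123²) = 5.4661
K = (γ − 1)m₀c² = (5.4661 − 1) × 105.7 = 4.4661 × 105.7 = 472 MeV

K ≈ 472 MeV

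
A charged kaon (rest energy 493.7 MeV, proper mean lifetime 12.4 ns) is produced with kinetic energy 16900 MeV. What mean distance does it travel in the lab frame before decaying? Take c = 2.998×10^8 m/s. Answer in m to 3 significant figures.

γ = 1 + K/(m₀c²) = 1 + 16900/493.7 = 35.231
β = √(1 − 1/γ²) = 0.99960
Dilated lifetime: γτ₀ = 35.231 × 12.4 ns = 436.87 ns
d = βc·γτ₀ = 0.99960 × (2.998×10^8 m/s) × 4.3687×10^-7 s = 131 m

d ≈ 131 m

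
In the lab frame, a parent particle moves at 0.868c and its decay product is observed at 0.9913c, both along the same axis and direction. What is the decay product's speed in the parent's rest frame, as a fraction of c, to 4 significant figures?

Inverse velocity addition: u' = (u − v)/(1 − uv/c²)
= (0.9913 − 0.868)/(1 − 0.9913×0.868) = 0.1233/0.139552 = 0.8835

u' ≈ 0.8835c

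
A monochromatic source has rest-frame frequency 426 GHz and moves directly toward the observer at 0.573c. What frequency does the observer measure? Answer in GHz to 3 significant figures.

Relativistic Doppler: f_obs = f_src √((1+β)/(1−β))
= 426 × √(1.5730/0.42700) = 426 × 1.9193 = 818 GHz

f_obs ≈ 818 GHz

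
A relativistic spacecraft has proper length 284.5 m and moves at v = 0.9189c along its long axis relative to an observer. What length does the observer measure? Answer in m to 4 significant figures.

L ≈ 112.2 m

γ = 1/√(1 − 0.9189²) = 2.53492
Length contraction: L = L₀/γ = 284.5/2.53492 = 112.2 m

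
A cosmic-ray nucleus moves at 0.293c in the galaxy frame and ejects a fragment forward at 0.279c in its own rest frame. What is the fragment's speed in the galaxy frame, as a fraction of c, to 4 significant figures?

Compose boost 2: (0.279 + 0.293)/(1 + 0.279×0.293) = 0.5720/1.08175 = 0.5288

u ≈ 0.5288c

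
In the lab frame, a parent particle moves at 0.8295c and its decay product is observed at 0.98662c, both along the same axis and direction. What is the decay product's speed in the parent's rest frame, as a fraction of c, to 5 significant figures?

u' ≈ 0.86520c

Inverse velocity addition: u' = (u − v)/(1 − uv/c²)
= (0.98662 − 0.8295)/(1 − 0.98662×0.8295) = 0.15712/0.1815987 = 0.86520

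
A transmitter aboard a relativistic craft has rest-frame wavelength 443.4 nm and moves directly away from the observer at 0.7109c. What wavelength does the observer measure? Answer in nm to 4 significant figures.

λ_obs ≈ 1079 nm

Relativistic Doppler: λ_obs = λ_src √((1+β)/(1−β))
= 443.4 × √(1.71090/0.289100) = 443.4 × 2.43270 = 1079 nm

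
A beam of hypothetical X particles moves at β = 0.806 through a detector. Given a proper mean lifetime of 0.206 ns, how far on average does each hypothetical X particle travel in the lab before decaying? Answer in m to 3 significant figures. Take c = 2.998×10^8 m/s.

d ≈ 0.0841 m

γ = 1/√(1 − 0.806²) = 1.6894
Dilated lifetime: Δt = γτ₀ = 1.6894 × 0.206 ns = 0.34802 ns
d = vΔt = 0.806c × 0.34802 ns = 2.4164×10^8 m/s × 3.4802×10^-10 s = 0.0841 m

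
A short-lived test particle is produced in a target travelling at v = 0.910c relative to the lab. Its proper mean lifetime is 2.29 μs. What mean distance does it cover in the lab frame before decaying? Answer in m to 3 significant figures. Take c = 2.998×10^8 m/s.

γ = 1/√(1 − 0.910²) = 2.4119
Dilated lifetime: Δt = γτ₀ = 2.4119 × 2.29 μs = 5.5233 μs
d = vΔt = 0.910c × 5.5233 μs = 2.7282×10^8 m/s × 5.5233×10^-6 s = 1510 m

d ≈ 1510 m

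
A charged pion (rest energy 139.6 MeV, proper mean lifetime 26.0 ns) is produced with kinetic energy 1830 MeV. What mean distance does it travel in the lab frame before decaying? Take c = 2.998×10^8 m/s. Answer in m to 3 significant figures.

γ = 1 + K/(m₀c²) = 1 + 1830/139.6 = 14.109
β = √(1 − 1/γ²) = 0.99749
Dilated lifetime: γτ₀ = 14.109 × 26.0 ns = 366.83 ns
d = βc·γτ₀ = 0.99749 × (2.998×10^8 m/s) × 3.6683×10^-7 s = 110 m

d ≈ 110 m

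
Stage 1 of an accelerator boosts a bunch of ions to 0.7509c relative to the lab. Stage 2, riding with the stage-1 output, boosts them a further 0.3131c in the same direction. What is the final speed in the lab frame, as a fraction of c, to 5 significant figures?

Compose boost 2: (0.3131 + 0.7509)/(1 + 0.3131×0.7509) = 1.0640/1.235107 = 0.86146

u ≈ 0.86146c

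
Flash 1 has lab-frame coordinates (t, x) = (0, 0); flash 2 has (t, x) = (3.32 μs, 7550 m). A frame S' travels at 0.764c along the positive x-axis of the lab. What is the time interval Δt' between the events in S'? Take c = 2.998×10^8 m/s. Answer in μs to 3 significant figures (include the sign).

γ = 1/√(1 − 0.764²) = 1.5499
Δt' = γ(Δt − vΔx/c²) = 1.5499 × (3.32 μs − 0.764×7550 m / (2.998×10^8 m/s))
= 1.5499 × (-15.920 μs) = -24.7 μs

Δt' ≈ -24.7 μs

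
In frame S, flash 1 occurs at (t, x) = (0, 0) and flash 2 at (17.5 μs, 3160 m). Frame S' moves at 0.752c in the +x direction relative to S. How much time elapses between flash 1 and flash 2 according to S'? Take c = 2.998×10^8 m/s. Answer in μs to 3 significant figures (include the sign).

γ = 1/√(1 − 0.752²) = 1.5171
Δt' = γ(Δt − vΔx/c²) = 1.5171 × (17.5 μs − 0.752×3160 m / (2.998×10^8 m/s))
= 1.5171 × (9.5736 μs) = 14.5 μs

Δt' ≈ 14.5 μs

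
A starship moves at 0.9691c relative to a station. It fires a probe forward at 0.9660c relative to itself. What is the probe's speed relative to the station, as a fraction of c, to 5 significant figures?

u ≈ 0.99946c

Relativistic velocity addition: u = (u' + v)/(1 + u'v/c²)
= (0.9660 + 0.9691)/(1 + 0.9660×0.9691) = 1.9351/1.936151 = 0.99946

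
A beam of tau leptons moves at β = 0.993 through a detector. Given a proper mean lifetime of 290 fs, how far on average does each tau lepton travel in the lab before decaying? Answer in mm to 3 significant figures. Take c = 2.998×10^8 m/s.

d ≈ 0.731 mm

γ = 1/√(1 − 0.993²) = 8.4664
Dilated lifetime: Δt = γτ₀ = 8.4664 × 290 fs = 2455.2 fs
d = vΔt = 0.993c × 2455.2 fs = 2.9770×10^8 m/s × 2.4552×10^-12 s = 0.731 mm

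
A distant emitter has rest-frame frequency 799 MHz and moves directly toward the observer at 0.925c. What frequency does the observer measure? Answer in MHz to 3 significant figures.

Relativistic Doppler: f_obs = f_src √((1+β)/(1−β))
= 799 × √(1.9250/0.075000) = 799 × 5.0662 = 4050 MHz

f_obs ≈ 4050 MHz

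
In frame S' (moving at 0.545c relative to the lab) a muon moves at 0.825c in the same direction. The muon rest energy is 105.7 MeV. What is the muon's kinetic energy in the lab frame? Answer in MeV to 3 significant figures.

K ≈ 218 MeV

u_lab = (0.825 + 0.545)/(1 + 0.825×0.545) = 0.945072
γ = 1/√(1 − 0.945072²) = 3.0594
K = (γ − 1)m₀c² = (3.0594 − 1) × 105.7 = 2.0594 × 105.7 = 218 MeV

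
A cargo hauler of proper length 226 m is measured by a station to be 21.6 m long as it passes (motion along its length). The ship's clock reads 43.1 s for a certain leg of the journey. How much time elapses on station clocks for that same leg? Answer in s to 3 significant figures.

Δt ≈ 451 s

Length contraction ⇒ γ = L₀/L = 226/21.6 = 10.463
Time dilation: Δt = γτ₀ = 10.463 × 43.1 s = 451 s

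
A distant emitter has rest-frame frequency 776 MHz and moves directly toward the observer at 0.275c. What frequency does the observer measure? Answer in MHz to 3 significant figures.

Relativistic Doppler: f_obs = f_src √((1+β)/(1−β))
= 776 × √(1.2750/0.72500) = 776 × 1.3261 = 1030 MHz

f_obs ≈ 1030 MHz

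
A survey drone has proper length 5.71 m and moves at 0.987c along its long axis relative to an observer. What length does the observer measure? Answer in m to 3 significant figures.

L ≈ 0.918 m

γ = 1/√(1 − 0.987²) = 6.2220
Length contraction: L = L₀/γ = 5.71/6.2220 = 0.918 m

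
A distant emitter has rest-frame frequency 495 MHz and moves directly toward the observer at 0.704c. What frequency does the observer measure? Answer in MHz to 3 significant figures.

Relativistic Doppler: f_obs = f_src √((1+β)/(1−β))
= 495 × √(1.7040/0.29600) = 495 × 2.3993 = 1190 MHz

f_obs ≈ 1190 MHz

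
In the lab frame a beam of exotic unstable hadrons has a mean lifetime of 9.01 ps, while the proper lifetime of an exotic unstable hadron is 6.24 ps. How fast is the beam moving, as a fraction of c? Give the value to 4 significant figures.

β ≈ 0.7214

γ = Δt/τ₀ = 9.01/6.24 = 1.44391
β = √(1 − 1/γ²) = √(1 − 1/1.44391²) = 0.7214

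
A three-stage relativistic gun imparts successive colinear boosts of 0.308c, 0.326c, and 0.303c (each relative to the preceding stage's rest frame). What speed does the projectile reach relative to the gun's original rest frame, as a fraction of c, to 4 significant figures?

Compose boost 2: (0.326 + 0.308)/(1 + 0.326×0.308) = 0.6340/1.10041 = 0.576150
Compose boost 3: (0.303 + 0.576150)/(1 + 0.303×0.576150) = 0.879150/1.17457 = 0.7485

u ≈ 0.7485c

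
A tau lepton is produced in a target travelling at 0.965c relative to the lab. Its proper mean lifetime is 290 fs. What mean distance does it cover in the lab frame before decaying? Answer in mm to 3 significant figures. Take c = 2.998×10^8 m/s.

γ = 1/√(1 − 0.965²) = 3.8132
Dilated lifetime: Δt = γτ₀ = 3.8132 × 290 fs = 1105.8 fs
d = vΔt = 0.965c × 1105.8 fs = 2.8931×10^8 m/s × 1.1058×10^-12 s = 0.320 mm

d ≈ 0.320 mm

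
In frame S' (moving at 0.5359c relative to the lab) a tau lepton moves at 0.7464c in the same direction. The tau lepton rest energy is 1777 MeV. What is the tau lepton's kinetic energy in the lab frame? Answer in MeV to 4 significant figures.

u_lab = (0.7464 + 0.5359)/(1 + 0.7464×0.5359) = 0.9159313
γ = 1/√(1 − 0.9159313²) = 2.49168
K = (γ − 1)m₀c² = (2.49168 − 1) × 1777 = 1.49168 × 1777 = 2651 MeV

K ≈ 2651 MeV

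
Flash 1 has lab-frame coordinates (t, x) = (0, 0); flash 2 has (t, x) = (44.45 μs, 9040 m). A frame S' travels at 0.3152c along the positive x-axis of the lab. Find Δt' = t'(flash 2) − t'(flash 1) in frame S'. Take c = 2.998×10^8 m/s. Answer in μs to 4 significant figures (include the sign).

Δt' ≈ 36.82 μs

γ = 1/√(1 − 0.3152²) = 1.05371
Δt' = γ(Δt − vΔx/c²) = 1.05371 × (44.45 μs − 0.3152×9040 m / (2.998×10^8 m/s))
= 1.05371 × (34.9456 μs) = 36.82 μs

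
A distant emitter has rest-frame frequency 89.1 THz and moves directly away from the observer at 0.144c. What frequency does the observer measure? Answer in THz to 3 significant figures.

Relativistic Doppler: f_obs = f_src √((1−β)/(1+β))
= 89.1 × √(0.85600/1.1440) = 89.1 × 0.86502 = 77.1 THz

f_obs ≈ 77.1 THz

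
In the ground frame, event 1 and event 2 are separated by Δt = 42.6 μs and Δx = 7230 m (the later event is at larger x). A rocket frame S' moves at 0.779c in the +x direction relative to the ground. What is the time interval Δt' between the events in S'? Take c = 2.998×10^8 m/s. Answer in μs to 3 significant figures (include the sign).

γ = 1/√(1 − 0.779²) = 1.5948
Δt' = γ(Δt − vΔx/c²) = 1.5948 × (42.6 μs − 0.779×7230 m / (2.998×10^8 m/s))
= 1.5948 × (23.814 μs) = 38.0 μs

Δt' ≈ 38.0 μs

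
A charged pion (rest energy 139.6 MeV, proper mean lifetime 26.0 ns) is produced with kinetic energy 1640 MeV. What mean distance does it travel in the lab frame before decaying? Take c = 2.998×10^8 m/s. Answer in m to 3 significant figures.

γ = 1 + K/(m₀c²) = 1 + 1640/139.6 = 12.748
β = √(1 − 1/γ²) = 0.99692
Dilated lifetime: γτ₀ = 12.748 × 26.0 ns = 331.44 ns
d = βc·γτ₀ = 0.99692 × (2.998×10^8 m/s) × 3.3144×10^-7 s = 99.1 m

d ≈ 99.1 m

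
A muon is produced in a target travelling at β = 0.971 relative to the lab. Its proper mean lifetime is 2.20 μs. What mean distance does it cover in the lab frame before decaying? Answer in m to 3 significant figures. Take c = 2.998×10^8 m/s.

d ≈ 2680 m

γ = 1/√(1 − 0.971²) = 4.1827
Dilated lifetime: Δt = γτ₀ = 4.1827 × 2.20 μs = 9.2020 μs
d = vΔt = 0.971c × 9.2020 μs = 2.9111×10^8 m/s × 9.2020×10^-6 s = 2680 m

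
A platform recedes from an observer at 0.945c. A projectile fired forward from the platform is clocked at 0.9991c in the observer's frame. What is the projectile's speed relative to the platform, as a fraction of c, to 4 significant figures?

u' ≈ 0.9687c

Inverse velocity addition: u' = (u − v)/(1 − uv/c²)
= (0.9991 − 0.945)/(1 − 0.9991×0.945) = 0.05410/0.0558505 = 0.9687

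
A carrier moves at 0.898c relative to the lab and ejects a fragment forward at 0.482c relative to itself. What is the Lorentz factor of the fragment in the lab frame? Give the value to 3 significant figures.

u_lab = (0.482 + 0.898)/(1 + 0.482×0.898) = 1.380/1.43284 = 0.963125
γ = 1/√(1 − 0.963125²) = 3.72

γ ≈ 3.72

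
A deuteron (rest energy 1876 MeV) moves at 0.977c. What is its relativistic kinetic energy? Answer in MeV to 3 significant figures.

γ = 1/√(1 − 0.977²) = 4.6896
K = (γ − 1)m₀c² = (4.6896 − 1) × 1876 MeV = 3.6896 × 1876 MeV = 6920 MeV

K ≈ 6920 MeV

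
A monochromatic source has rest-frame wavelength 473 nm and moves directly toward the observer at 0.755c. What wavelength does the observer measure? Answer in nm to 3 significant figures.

Relativistic Doppler: λ_obs = λ_src √((1−β)/(1+β))
= 473 × √(0.24500/1.7550) = 473 × 0.37363 = 177 nm

λ_obs ≈ 177 nm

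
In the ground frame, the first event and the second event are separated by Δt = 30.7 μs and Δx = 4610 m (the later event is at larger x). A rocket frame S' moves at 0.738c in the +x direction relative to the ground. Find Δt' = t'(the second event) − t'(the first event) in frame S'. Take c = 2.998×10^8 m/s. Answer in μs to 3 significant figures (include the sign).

Δt' ≈ 28.7 μs

γ = 1/√(1 − 0.738²) = 1.4819
Δt' = γ(Δt − vΔx/c²) = 1.4819 × (30.7 μs − 0.738×4610 m / (2.998×10^8 m/s))
= 1.4819 × (19.352 μs) = 28.7 μs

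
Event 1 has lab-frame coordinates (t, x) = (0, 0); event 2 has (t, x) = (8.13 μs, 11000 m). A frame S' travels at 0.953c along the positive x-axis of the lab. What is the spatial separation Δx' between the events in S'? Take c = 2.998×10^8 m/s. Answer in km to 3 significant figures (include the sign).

γ = 1/√(1 − 0.953²) = 3.3007
Δx' = γ(Δx − vΔt) = 3.3007 × (11000 m − 0.953×(2.998×10^8 m/s)×8.13×10^-6 s)
= 3.3007 × (8677.2 m) = 28.6 km

Δx' ≈ 28.6 km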